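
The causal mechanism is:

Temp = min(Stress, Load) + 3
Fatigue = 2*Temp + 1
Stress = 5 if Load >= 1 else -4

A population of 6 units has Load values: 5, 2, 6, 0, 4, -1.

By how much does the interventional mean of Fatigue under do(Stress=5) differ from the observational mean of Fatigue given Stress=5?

Under do(Stress=5), Stress's equation is replaced by Stress=5 for every unit. Per-unit Fatigue: 17, 11, 17, 7, 15, 5. Mean = 12.
Observing Stress=5 restricts to units where Stress's equation naturally yields 5: Load ∈ {5, 2, 6, 4}. In that subpopulation Fatigue = 17, 11, 17, 15, mean 15.
Difference = 12 − 15 = -3.

-3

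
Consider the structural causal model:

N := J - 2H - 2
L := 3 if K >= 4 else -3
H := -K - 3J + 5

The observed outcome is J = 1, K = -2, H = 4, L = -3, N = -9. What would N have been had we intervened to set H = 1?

do(H=1) replaces the equation H := -K - 3J + 5 with the constant H = 1.
N = J - 2H - 2  [with J=1, H=1]  = -3

-3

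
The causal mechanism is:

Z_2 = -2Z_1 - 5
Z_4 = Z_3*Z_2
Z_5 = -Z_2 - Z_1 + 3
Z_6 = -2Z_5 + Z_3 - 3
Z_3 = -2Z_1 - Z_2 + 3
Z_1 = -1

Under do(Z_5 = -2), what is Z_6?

9

The intervention breaks the incoming arrows to Z_5: Z_5 = -Z_2 - Z_1 + 3 no longer applies, and Z_5 = -2.
Z_2 = -2Z_1 - 5  [with Z_1=-1]  = -3
Z_3 = -2Z_1 - Z_2 + 3  [with Z_1=-1, Z_2=-3]  = 8
Z_6 = -2Z_5 + Z_3 - 3  [with Z_5=-2, Z_3=8]  = 9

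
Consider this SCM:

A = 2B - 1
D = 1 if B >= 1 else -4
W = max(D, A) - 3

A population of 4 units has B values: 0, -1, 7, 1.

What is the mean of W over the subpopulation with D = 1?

E[W|D=1] averages over only the 2 units with D=1 (B = 7, 1): W = 10, -2, mean 4.

4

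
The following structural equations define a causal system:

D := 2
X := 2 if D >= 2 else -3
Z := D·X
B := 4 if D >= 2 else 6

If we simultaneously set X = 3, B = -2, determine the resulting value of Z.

The joint intervention fixes X = 3, B = -2, removing each variable's own equation.
Z = D·X  [with D=2, X=3]  = 6

6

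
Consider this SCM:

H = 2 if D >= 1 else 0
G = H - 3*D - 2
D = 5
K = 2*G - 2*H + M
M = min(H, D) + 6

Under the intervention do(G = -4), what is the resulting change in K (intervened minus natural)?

do(G=-4) replaces the equation G = H - 3*D - 2 with the constant G = -4.
H = 2 if D >= 1 else 0  [with D=5]  = 2
M = min(H, D) + 6  [with H=2, D=5]  = 8
K = 2*G - 2*H + M  [with G=-4, H=2, M=8]  = -4
Without intervention: H = 2 if D >= 1 else 0  [with D=5]  = 2; G = H - 3*D - 2  [with H=2, D=5]  = -15; M = min(H, D) + 6  [with H=2, D=5]  = 8; K = 2*G - 2*H + M  [with G=-15, H=2, M=8]  = -26.
Change = -4 − (-26) = 22.

22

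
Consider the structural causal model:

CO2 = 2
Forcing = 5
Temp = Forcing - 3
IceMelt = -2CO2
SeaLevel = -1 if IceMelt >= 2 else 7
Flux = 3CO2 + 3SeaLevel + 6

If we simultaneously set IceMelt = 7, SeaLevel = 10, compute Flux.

42

The joint intervention fixes IceMelt = 7, SeaLevel = 10, removing each variable's own equation.
Flux = 3CO2 + 3SeaLevel + 6  [with CO2=2, SeaLevel=10]  = 42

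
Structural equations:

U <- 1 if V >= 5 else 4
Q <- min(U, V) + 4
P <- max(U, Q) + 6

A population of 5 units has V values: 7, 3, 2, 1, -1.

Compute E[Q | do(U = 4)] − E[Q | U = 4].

The intervention sets U=4 in all 5 units regardless of V. Recomputing Q per unit gives 8, 7, 6, 5, 3; average 5.8.
Conditioning on U=4 selects the 4 unit(s) with V ∈ {3, 2, 1, -1}. Their Q values: 7, 6, 5, 3. Mean = 5.25.
Difference = 5.8 − 5.25 = 0.55.

0.55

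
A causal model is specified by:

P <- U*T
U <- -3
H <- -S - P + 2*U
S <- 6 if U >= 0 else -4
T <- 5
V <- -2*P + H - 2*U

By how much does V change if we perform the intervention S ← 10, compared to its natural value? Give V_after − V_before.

Under do(S=10), the mechanism S <- 6 if U >= 0 else -4 is discarded; S is fixed at 10.
P = U*T  [with U=-3, T=5]  = -15
H = -S - P + 2*U  [with S=10, P=-15, U=-3]  = -1
V = -2*P + H - 2*U  [with P=-15, H=-1, U=-3]  = 35
Without intervention: P = U*T  [with U=-3, T=5]  = -15; S = 6 if U >= 0 else -4  [with U=-3]  = -4; H = -S - P + 2*U  [with S=-4, P=-15, U=-3]  = 13; V = -2*P + H - 2*U  [with P=-15, H=13, U=-3]  = 49.
Change = 35 − 49 = -14.

-14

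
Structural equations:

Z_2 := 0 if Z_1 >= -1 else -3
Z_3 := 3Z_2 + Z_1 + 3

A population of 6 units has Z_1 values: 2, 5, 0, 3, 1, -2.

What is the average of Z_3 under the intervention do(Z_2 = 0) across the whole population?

4.5

Every unit gets Z_2=0 under the intervention. Z_3 values become 5, 8, 3, 6, 4, 1; E[Z_3|do(Z_2=0)] = 4.5.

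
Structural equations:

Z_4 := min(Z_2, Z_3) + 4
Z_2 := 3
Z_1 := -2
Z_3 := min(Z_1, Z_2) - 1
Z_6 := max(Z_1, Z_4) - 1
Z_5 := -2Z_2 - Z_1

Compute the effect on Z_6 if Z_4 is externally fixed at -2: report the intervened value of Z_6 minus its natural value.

Under do(Z_4=-2), the mechanism Z_4 := min(Z_2, Z_3) + 4 is discarded; Z_4 is fixed at -2.
Z_6 = max(Z_1, Z_4) - 1  [with Z_1=-2, Z_4=-2]  = -3
Without intervention: Z_3 = min(Z_1, Z_2) - 1  [with Z_1=-2, Z_2=3]  = -3; Z_4 = min(Z_2, Z_3) + 4  [with Z_2=3, Z_3=-3]  = 1; Z_6 = max(Z_1, Z_4) - 1  [with Z_1=-2, Z_4=1]  = 0.
Change = -3 − 0 = -3.

-3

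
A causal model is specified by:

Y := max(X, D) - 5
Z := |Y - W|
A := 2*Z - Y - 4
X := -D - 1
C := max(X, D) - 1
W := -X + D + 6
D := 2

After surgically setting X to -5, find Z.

do(X=-5) replaces the equation X := -D - 1 with the constant X = -5.
Y = max(X, D) - 5  [with X=-5, D=2]  = -3
W = -X + D + 6  [with X=-5, D=2]  = 13
Z = |Y - W|  [with Y=-3, W=13]  = 16

16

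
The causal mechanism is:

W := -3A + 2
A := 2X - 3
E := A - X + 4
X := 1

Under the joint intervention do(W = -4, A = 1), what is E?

Setting W = -4, A = 1 by intervention discards those variables' equations.
E = A - X + 4  [with A=1, X=1]  = 4

4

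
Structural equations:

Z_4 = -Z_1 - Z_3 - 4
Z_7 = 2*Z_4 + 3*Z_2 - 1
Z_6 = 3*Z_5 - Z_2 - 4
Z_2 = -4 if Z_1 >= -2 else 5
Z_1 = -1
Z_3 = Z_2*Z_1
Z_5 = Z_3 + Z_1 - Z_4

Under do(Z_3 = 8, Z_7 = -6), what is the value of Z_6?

54

Under do(Z_3 = 8, Z_7 = -6), each intervened variable's structural equation is replaced by its fixed value.
Z_2 = -4 if Z_1 >= -2 else 5  [with Z_1=-1]  = -4
Z_4 = -Z_1 - Z_3 - 4  [with Z_1=-1, Z_3=8]  = -11
Z_5 = Z_3 + Z_1 - Z_4  [with Z_3=8, Z_1=-1, Z_4=-11]  = 18
Z_6 = 3*Z_5 - Z_2 - 4  [with Z_5=18, Z_2=-4]  = 54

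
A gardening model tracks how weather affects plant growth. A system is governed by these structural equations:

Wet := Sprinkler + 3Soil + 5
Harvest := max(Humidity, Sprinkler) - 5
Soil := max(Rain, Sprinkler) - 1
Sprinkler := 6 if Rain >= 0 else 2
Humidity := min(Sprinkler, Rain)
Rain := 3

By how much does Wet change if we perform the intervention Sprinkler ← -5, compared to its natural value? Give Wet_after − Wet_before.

Under do(Sprinkler=-5), the mechanism Sprinkler := 6 if Rain >= 0 else 2 is discarded; Sprinkler is fixed at -5.
Soil = max(Rain, Sprinkler) - 1  [with Rain=3, Sprinkler=-5]  = 2
Wet = Sprinkler + 3Soil + 5  [with Sprinkler=-5, Soil=2]  = 6
Without intervention: Sprinkler = 6 if Rain >= 0 else 2  [with Rain=3]  = 6; Soil = max(Rain, Sprinkler) - 1  [with Rain=3, Sprinkler=6]  = 5; Wet = Sprinkler + 3Soil + 5  [with Sprinkler=6, Soil=5]  = 26.
Change = 6 − 26 = -20.

-20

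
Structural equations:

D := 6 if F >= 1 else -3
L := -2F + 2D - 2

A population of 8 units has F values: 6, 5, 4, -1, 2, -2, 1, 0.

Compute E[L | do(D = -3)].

-11.75

Under do(D=-3), D's equation is replaced by D=-3 for every unit. Per-unit L: -20, -18, -16, -6, -12, -4, -10, -8. Mean = -11.75.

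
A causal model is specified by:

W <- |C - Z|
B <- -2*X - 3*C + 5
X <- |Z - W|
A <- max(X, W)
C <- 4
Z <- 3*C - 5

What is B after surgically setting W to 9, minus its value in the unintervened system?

4

do(W=9) replaces the equation W <- |C - Z| with the constant W = 9.
Z = 3*C - 5  [with C=4]  = 7
X = |Z - W|  [with Z=7, W=9]  = 2
B = -2*X - 3*C + 5  [with X=2, C=4]  = -11
Without intervention: Z = 3*C - 5  [with C=4]  = 7; W = |C - Z|  [with C=4, Z=7]  = 3; X = |Z - W|  [with Z=7, W=3]  = 4; B = -2*X - 3*C + 5  [with X=4, C=4]  = -15.
Change = -11 − (-15) = 4.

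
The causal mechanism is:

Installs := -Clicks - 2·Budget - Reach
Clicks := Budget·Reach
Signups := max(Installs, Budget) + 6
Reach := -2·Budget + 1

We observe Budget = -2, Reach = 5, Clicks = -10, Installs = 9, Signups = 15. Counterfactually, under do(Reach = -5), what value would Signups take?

do(Reach=-5) replaces the equation Reach := -2·Budget + 1 with the constant Reach = -5.
Clicks = Budget·Reach  [with Budget=-2, Reach=-5]  = 10
Installs = -Clicks - 2·Budget - Reach  [with Clicks=10, Budget=-2, Reach=-5]  = -1
Signups = max(Installs, Budget) + 6  [with Installs=-1, Budget=-2]  = 5

5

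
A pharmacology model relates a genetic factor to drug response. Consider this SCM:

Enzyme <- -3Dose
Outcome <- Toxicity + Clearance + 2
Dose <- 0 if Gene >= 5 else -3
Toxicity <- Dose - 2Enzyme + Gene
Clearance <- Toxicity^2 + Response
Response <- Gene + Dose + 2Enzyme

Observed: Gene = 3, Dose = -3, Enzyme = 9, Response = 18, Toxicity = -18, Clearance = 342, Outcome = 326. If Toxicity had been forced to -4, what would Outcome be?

32

Under do(Toxicity=-4), the mechanism Toxicity <- Dose - 2Enzyme + Gene is discarded; Toxicity is fixed at -4.
Dose = 0 if Gene >= 5 else -3  [with Gene=3]  = -3
Enzyme = -3Dose  [with Dose=-3]  = 9
Response = Gene + Dose + 2Enzyme  [with Gene=3, Dose=-3, Enzyme=9]  = 18
Clearance = Toxicity^2 + Response  [with Toxicity=-4, Response=18]  = 34
Outcome = Toxicity + Clearance + 2  [with Toxicity=-4, Clearance=34]  = 32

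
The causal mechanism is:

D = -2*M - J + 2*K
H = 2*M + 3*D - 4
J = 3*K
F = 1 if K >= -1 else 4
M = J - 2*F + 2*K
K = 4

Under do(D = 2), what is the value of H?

38

The intervention breaks the incoming arrows to D: D = -2*M - J + 2*K no longer applies, and D = 2.
F = 1 if K >= -1 else 4  [with K=4]  = 1
J = 3*K  [with K=4]  = 12
M = J - 2*F + 2*K  [with J=12, F=1, K=4]  = 18
H = 2*M + 3*D - 4  [with M=18, D=2]  = 38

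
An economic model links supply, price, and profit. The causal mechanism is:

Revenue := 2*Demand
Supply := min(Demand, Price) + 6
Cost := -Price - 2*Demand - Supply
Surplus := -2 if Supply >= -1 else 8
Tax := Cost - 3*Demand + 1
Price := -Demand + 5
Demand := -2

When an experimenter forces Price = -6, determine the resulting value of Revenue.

do(Price=-6) replaces the equation Price := -Demand + 5 with the constant Price = -6.
Since Revenue is not a descendant of the intervened variable, it is unaffected.
Revenue = 2*Demand  [with Demand=-2]  = -4

-4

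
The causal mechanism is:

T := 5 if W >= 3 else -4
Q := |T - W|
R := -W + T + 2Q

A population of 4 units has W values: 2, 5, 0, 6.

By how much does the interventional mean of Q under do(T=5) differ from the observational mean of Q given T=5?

Under do(T=5), T's equation is replaced by T=5 for every unit. Per-unit Q: 3, 0, 5, 1. Mean = 2.25.
Conditioning on T=5 selects the 2 unit(s) with W ∈ {5, 6}. Their Q values: 0, 1. Mean = 0.5.
Difference = 2.25 − 0.5 = 1.75.

1.75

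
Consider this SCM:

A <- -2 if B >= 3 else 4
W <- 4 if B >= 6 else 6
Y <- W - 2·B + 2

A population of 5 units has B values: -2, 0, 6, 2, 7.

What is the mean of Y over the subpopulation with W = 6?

8

E[Y|W=6] averages over only the 3 units with W=6 (B = -2, 0, 2): Y = 12, 8, 4, mean 8.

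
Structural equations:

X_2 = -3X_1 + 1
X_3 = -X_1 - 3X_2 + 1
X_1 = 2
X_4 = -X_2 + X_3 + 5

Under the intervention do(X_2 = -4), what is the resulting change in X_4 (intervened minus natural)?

-4

Under do(X_2=-4), the mechanism X_2 = -3X_1 + 1 is discarded; X_2 is fixed at -4.
X_3 = -X_1 - 3X_2 + 1  [with X_1=2, X_2=-4]  = 11
X_4 = -X_2 + X_3 + 5  [with X_2=-4, X_3=11]  = 20
Without intervention: X_2 = -3X_1 + 1  [with X_1=2]  = -5; X_3 = -X_1 - 3X_2 + 1  [with X_1=2, X_2=-5]  = 14; X_4 = -X_2 + X_3 + 5  [with X_2=-5, X_3=14]  = 24.
Change = 20 − 24 = -4.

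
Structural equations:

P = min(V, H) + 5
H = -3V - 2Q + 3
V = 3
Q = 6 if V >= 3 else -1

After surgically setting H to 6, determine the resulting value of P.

The intervention breaks the incoming arrows to H: H = -3V - 2Q + 3 no longer applies, and H = 6.
P = min(V, H) + 5  [with V=3, H=6]  = 8

8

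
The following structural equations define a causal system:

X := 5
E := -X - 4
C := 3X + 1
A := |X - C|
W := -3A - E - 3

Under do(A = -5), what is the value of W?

Intervening sets A = -5 and removes its equation (A := |X - C|).
E = -X - 4  [with X=5]  = -9
W = -3A - E - 3  [with A=-5, E=-9]  = 21

21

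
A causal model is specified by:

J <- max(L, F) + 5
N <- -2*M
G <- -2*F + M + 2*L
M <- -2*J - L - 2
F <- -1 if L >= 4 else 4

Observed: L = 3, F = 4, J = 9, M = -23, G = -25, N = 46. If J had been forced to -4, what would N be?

The intervention breaks the incoming arrows to J: J <- max(L, F) + 5 no longer applies, and J = -4.
M = -2*J - L - 2  [with J=-4, L=3]  = 3
N = -2*M  [with M=3]  = -6

-6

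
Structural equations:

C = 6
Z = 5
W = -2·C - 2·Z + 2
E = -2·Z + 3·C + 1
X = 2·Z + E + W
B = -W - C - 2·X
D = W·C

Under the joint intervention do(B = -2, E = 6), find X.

-4

Setting B = -2, E = 6 by intervention discards those variables' equations.
W = -2·C - 2·Z + 2  [with C=6, Z=5]  = -20
X = 2·Z + E + W  [with Z=5, E=6, W=-20]  = -4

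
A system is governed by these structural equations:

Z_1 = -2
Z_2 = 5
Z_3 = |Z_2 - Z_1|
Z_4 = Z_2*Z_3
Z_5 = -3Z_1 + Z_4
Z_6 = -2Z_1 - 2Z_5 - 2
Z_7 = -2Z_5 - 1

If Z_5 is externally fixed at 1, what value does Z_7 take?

-3

Under do(Z_5=1), the mechanism Z_5 = -3Z_1 + Z_4 is discarded; Z_5 is fixed at 1.
Z_7 = -2Z_5 - 1  [with Z_5=1]  = -3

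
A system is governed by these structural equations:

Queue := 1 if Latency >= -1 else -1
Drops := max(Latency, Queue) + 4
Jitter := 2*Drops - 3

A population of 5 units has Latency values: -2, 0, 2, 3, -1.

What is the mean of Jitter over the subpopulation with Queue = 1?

8.5

Conditioning on Queue=1 selects the 4 unit(s) with Latency ∈ {0, 2, 3, -1}. Their Jitter values: 7, 9, 11, 7. Mean = 8.5.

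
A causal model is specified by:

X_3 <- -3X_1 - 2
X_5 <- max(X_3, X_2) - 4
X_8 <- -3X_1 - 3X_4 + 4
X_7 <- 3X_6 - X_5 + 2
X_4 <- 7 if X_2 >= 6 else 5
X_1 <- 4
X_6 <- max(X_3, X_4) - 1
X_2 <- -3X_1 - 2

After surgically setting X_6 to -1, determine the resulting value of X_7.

17

Intervening sets X_6 = -1 and removes its equation (X_6 <- max(X_3, X_4) - 1).
X_2 = -3X_1 - 2  [with X_1=4]  = -14
X_3 = -3X_1 - 2  [with X_1=4]  = -14
X_5 = max(X_3, X_2) - 4  [with X_3=-14, X_2=-14]  = -18
X_7 = 3X_6 - X_5 + 2  [with X_6=-1, X_5=-18]  = 17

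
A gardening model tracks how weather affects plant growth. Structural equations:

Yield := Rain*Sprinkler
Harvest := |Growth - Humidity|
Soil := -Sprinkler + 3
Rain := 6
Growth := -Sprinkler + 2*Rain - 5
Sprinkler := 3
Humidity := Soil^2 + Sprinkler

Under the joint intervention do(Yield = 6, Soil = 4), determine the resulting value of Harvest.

15

Under do(Yield = 6, Soil = 4), each intervened variable's structural equation is replaced by its fixed value.
Growth = -Sprinkler + 2*Rain - 5  [with Sprinkler=3, Rain=6]  = 4
Humidity = Soil^2 + Sprinkler  [with Soil=4, Sprinkler=3]  = 19
Harvest = |Growth - Humidity|  [with Growth=4, Humidity=19]  = 15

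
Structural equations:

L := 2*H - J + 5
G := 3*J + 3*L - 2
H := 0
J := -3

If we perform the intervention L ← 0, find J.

-3

Under do(L=0), the mechanism L := 2*H - J + 5 is discarded; L is fixed at 0.
Since J is not a descendant of the intervened variable, it is unaffected.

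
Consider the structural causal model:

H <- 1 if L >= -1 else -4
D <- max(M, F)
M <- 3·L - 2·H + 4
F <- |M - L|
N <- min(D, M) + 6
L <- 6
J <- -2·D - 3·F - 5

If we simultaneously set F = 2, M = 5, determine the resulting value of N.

The joint intervention fixes F = 2, M = 5, removing each variable's own equation.
D = max(M, F)  [with M=5, F=2]  = 5
N = min(D, M) + 6  [with D=5, M=5]  = 11

11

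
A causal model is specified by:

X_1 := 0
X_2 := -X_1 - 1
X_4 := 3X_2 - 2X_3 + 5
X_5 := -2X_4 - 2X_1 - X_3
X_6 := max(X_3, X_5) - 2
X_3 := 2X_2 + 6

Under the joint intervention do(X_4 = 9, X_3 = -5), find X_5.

-13

The joint intervention fixes X_4 = 9, X_3 = -5, removing each variable's own equation.
X_5 = -2X_4 - 2X_1 - X_3  [with X_4=9, X_1=0, X_3=-5]  = -13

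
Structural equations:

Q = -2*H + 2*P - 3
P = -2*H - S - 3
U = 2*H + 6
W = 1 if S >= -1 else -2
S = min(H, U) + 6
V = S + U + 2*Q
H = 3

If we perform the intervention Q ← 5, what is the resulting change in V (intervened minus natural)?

100

The intervention breaks the incoming arrows to Q: Q = -2*H + 2*P - 3 no longer applies, and Q = 5.
U = 2*H + 6  [with H=3]  = 12
S = min(H, U) + 6  [with H=3, U=12]  = 9
V = S + U + 2*Q  [with S=9, U=12, Q=5]  = 31
Without intervention: U = 2*H + 6  [with H=3]  = 12; S = min(H, U) + 6  [with H=3, U=12]  = 9; P = -2*H - S - 3  [with H=3, S=9]  = -18; Q = -2*H + 2*P - 3  [with H=3, P=-18]  = -45; V = S + U + 2*Q  [with S=9, U=12, Q=-45]  = -69.
Change = 31 − (-69) = 100.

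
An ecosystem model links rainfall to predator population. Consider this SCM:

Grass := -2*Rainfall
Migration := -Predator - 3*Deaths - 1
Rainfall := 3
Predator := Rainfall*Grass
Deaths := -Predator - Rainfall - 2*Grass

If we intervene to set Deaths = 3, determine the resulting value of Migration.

8

Intervening sets Deaths = 3 and removes its equation (Deaths := -Predator - Rainfall - 2*Grass).
Grass = -2*Rainfall  [with Rainfall=3]  = -6
Predator = Rainfall*Grass  [with Rainfall=3, Grass=-6]  = -18
Migration = -Predator - 3*Deaths - 1  [with Predator=-18, Deaths=3]  = 8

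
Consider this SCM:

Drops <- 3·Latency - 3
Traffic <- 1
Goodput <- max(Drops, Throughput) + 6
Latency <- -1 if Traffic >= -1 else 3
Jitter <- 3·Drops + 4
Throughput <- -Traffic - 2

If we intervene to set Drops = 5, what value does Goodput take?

11

The intervention breaks the incoming arrows to Drops: Drops <- 3·Latency - 3 no longer applies, and Drops = 5.
Throughput = -Traffic - 2  [with Traffic=1]  = -3
Goodput = max(Drops, Throughput) + 6  [with Drops=5, Throughput=-3]  = 11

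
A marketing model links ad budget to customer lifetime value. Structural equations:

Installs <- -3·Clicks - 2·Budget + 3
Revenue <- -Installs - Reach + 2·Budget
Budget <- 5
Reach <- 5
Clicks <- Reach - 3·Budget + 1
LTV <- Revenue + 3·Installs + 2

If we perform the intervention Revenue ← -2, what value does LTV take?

The intervention breaks the incoming arrows to Revenue: Revenue <- -Installs - Reach + 2·Budget no longer applies, and Revenue = -2.
Clicks = Reach - 3·Budget + 1  [with Reach=5, Budget=5]  = -9
Installs = -3·Clicks - 2·Budget + 3  [with Clicks=-9, Budget=5]  = 20
LTV = Revenue + 3·Installs + 2  [with Revenue=-2, Installs=20]  = 60

60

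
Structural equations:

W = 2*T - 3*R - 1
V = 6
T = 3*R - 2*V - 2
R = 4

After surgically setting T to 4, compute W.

-5

The intervention breaks the incoming arrows to T: T = 3*R - 2*V - 2 no longer applies, and T = 4.
W = 2*T - 3*R - 1  [with T=4, R=4]  = -5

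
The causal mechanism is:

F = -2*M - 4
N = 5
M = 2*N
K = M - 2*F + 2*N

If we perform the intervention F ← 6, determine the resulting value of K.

8

The intervention breaks the incoming arrows to F: F = -2*M - 4 no longer applies, and F = 6.
M = 2*N  [with N=5]  = 10
K = M - 2*F + 2*N  [with M=10, F=6, N=5]  = 8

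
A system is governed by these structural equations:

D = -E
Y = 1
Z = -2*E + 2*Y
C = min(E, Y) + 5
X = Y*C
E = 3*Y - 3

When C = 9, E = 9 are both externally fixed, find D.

-9

The joint intervention fixes C = 9, E = 9, removing each variable's own equation.
D = -E  [with E=9]  = -9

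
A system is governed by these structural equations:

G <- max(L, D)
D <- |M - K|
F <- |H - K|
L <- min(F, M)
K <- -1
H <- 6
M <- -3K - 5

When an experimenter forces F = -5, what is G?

The intervention breaks the incoming arrows to F: F <- |H - K| no longer applies, and F = -5.
M = -3K - 5  [with K=-1]  = -2
L = min(F, M)  [with F=-5, M=-2]  = -5
D = |M - K|  [with M=-2, K=-1]  = 1
G = max(L, D)  [with L=-5, D=1]  = 1

1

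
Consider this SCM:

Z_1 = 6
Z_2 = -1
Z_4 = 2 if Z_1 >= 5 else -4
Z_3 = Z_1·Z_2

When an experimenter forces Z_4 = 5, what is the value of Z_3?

Under do(Z_4=5), the mechanism Z_4 = 2 if Z_1 >= 5 else -4 is discarded; Z_4 is fixed at 5.
Since Z_3 is not a descendant of the intervened variable, it is unaffected.
Z_3 = Z_1·Z_2  [with Z_1=6, Z_2=-1]  = -6

-6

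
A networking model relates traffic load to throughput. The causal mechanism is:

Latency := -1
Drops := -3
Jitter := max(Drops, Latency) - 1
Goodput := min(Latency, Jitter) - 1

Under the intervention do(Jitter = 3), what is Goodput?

-2

The intervention breaks the incoming arrows to Jitter: Jitter := max(Drops, Latency) - 1 no longer applies, and Jitter = 3.
Goodput = min(Latency, Jitter) - 1  [with Latency=-1, Jitter=3]  = -2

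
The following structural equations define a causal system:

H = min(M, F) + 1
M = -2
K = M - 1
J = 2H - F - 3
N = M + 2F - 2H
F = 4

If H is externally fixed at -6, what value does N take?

Intervening sets H = -6 and removes its equation (H = min(M, F) + 1).
N = M + 2F - 2H  [with M=-2, F=4, H=-6]  = 18

18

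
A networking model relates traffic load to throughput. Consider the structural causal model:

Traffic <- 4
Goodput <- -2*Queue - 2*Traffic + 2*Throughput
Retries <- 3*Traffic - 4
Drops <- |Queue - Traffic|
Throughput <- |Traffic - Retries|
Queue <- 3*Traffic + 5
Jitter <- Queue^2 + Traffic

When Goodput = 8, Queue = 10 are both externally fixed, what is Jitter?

The joint intervention fixes Goodput = 8, Queue = 10, removing each variable's own equation.
Jitter = Queue^2 + Traffic  [with Queue=10, Traffic=4]  = 104

104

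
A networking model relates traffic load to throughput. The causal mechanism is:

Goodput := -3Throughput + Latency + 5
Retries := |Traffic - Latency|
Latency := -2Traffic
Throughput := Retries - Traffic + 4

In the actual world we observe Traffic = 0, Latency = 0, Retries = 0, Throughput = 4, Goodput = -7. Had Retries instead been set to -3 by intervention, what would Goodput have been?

do(Retries=-3) replaces the equation Retries := |Traffic - Latency| with the constant Retries = -3.
Latency = -2Traffic  [with Traffic=0]  = 0
Throughput = Retries - Traffic + 4  [with Retries=-3, Traffic=0]  = 1
Goodput = -3Throughput + Latency + 5  [with Throughput=1, Latency=0]  = 2

2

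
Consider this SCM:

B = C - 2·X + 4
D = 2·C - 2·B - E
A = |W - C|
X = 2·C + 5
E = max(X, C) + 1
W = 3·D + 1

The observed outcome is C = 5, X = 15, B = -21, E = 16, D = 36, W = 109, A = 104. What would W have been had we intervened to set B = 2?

The intervention breaks the incoming arrows to B: B = C - 2·X + 4 no longer applies, and B = 2.
X = 2·C + 5  [with C=5]  = 15
E = max(X, C) + 1  [with X=15, C=5]  = 16
D = 2·C - 2·B - E  [with C=5, B=2, E=16]  = -10
W = 3·D + 1  [with D=-10]  = -29

-29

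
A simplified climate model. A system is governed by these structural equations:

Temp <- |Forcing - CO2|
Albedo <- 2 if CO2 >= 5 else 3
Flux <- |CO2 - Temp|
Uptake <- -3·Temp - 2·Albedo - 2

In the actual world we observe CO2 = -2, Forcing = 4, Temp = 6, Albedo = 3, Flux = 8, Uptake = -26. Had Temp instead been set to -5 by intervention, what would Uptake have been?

7

The intervention breaks the incoming arrows to Temp: Temp <- |Forcing - CO2| no longer applies, and Temp = -5.
Albedo = 2 if CO2 >= 5 else 3  [with CO2=-2]  = 3
Uptake = -3·Temp - 2·Albedo - 2  [with Temp=-5, Albedo=3]  = 7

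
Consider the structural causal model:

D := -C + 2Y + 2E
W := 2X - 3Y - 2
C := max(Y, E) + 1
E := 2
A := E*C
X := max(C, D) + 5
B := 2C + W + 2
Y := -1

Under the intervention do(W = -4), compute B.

4

do(W=-4) replaces the equation W := 2X - 3Y - 2 with the constant W = -4.
C = max(Y, E) + 1  [with Y=-1, E=2]  = 3
B = 2C + W + 2  [with C=3, W=-4]  = 4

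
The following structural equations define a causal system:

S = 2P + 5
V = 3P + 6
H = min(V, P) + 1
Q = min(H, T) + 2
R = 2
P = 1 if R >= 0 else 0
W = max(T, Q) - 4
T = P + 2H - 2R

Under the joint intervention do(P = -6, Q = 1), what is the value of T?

Under do(P = -6, Q = 1), each intervened variable's structural equation is replaced by its fixed value.
V = 3P + 6  [with P=-6]  = -12
H = min(V, P) + 1  [with V=-12, P=-6]  = -11
T = P + 2H - 2R  [with P=-6, H=-11, R=2]  = -32

-32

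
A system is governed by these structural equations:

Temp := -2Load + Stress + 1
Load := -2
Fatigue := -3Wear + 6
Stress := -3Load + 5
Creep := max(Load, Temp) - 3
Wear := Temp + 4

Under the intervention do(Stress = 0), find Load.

Under do(Stress=0), the mechanism Stress := -3Load + 5 is discarded; Stress is fixed at 0.
Load is not downstream of the intervention, so its value is determined by the original equations.

-2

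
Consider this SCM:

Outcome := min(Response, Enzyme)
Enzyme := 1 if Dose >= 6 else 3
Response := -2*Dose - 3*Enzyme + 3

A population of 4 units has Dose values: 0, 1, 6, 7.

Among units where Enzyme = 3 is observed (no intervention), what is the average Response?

E[Response|Enzyme=3] averages over only the 2 units with Enzyme=3 (Dose = 0, 1): Response = -6, -8, mean -7.

-7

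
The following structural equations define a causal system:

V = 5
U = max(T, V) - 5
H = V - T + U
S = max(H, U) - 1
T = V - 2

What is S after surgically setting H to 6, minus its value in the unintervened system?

4

Intervening sets H = 6 and removes its equation (H = V - T + U).
T = V - 2  [with V=5]  = 3
U = max(T, V) - 5  [with T=3, V=5]  = 0
S = max(H, U) - 1  [with H=6, U=0]  = 5
Without intervention: T = V - 2  [with V=5]  = 3; U = max(T, V) - 5  [with T=3, V=5]  = 0; H = V - T + U  [with V=5, T=3, U=0]  = 2; S = max(H, U) - 1  [with H=2, U=0]  = 1.
Change = 5 − 1 = 4.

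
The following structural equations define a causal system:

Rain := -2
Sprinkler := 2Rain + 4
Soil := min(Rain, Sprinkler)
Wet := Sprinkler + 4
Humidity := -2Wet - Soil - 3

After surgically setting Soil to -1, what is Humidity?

-10

do(Soil=-1) replaces the equation Soil := min(Rain, Sprinkler) with the constant Soil = -1.
Sprinkler = 2Rain + 4  [with Rain=-2]  = 0
Wet = Sprinkler + 4  [with Sprinkler=0]  = 4
Humidity = -2Wet - Soil - 3  [with Wet=4, Soil=-1]  = -10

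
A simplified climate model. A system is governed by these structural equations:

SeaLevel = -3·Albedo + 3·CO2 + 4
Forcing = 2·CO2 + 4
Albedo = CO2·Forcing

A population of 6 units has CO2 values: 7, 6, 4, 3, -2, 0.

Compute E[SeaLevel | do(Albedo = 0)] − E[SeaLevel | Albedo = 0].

12

Every unit gets Albedo=0 under the intervention. SeaLevel values become 25, 22, 16, 13, -2, 4; E[SeaLevel|do(Albedo=0)] = 13.
E[SeaLevel|Albedo=0] averages over only the 2 units with Albedo=0 (CO2 = -2, 0): SeaLevel = -2, 4, mean 1.
Difference = 13 − 1 = 12.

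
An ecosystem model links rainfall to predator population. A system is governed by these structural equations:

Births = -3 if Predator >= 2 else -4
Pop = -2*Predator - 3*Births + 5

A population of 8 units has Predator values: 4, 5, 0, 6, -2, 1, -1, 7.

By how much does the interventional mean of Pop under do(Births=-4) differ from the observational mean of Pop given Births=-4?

The intervention sets Births=-4 in all 8 units regardless of Predator. Recomputing Pop per unit gives 9, 7, 17, 5, 21, 15, 19, 3; average 12.
Conditioning on Births=-4 selects the 4 unit(s) with Predator ∈ {0, -2, 1, -1}. Their Pop values: 17, 21, 15, 19. Mean = 18.
Difference = 12 − 18 = -6.

-6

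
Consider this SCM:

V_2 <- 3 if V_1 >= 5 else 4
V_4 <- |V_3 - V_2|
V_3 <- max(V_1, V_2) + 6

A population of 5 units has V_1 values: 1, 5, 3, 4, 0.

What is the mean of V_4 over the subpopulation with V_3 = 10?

6

Conditioning on V_3=10 selects the 4 unit(s) with V_1 ∈ {1, 3, 4, 0}. Their V_4 values: 6, 6, 6, 6. Mean = 6.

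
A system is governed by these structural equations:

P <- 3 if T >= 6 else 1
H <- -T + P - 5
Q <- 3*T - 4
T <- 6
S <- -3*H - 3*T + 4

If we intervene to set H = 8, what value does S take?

Intervening sets H = 8 and removes its equation (H <- -T + P - 5).
S = -3*H - 3*T + 4  [with H=8, T=6]  = -38

-38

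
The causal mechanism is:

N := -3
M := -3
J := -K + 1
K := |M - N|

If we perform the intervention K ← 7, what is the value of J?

The intervention breaks the incoming arrows to K: K := |M - N| no longer applies, and K = 7.
J = -K + 1  [with K=7]  = -6

-6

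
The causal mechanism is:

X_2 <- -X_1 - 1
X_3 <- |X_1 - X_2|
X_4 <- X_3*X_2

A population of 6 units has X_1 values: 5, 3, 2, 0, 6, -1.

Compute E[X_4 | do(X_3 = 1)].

-3.5

The intervention sets X_3=1 in all 6 units regardless of X_1. Recomputing X_4 per unit gives -6, -4, -3, -1, -7, 0; average -3.5.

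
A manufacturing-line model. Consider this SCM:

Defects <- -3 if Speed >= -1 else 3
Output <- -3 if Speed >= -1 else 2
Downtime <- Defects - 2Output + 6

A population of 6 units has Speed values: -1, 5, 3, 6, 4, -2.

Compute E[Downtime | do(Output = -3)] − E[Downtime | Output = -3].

Under do(Output=-3), Output's equation is replaced by Output=-3 for every unit. Per-unit Downtime: 9, 9, 9, 9, 9, 15. Mean = 10.
E[Downtime|Output=-3] averages over only the 5 units with Output=-3 (Speed = -1, 5, 3, 6, 4): Downtime = 9, 9, 9, 9, 9, mean 9.
Difference = 10 − 9 = 1.

1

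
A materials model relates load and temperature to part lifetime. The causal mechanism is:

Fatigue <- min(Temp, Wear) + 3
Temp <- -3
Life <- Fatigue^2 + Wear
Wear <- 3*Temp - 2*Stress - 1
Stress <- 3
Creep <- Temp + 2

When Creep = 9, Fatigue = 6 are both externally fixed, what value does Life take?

Setting Creep = 9, Fatigue = 6 by intervention discards those variables' equations.
Wear = 3*Temp - 2*Stress - 1  [with Temp=-3, Stress=3]  = -16
Life = Fatigue^2 + Wear  [with Fatigue=6, Wear=-16]  = 20

20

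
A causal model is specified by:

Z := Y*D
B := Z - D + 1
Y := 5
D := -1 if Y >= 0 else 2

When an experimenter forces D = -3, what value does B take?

-11

Under do(D=-3), the mechanism D := -1 if Y >= 0 else 2 is discarded; D is fixed at -3.
Z = Y*D  [with Y=5, D=-3]  = -15
B = Z - D + 1  [with Z=-15, D=-3]  = -11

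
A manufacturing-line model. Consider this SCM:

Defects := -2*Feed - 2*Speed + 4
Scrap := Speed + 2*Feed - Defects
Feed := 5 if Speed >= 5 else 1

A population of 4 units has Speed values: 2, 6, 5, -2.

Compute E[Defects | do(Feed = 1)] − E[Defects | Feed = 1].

-5.5

Under do(Feed=1), Feed's equation is replaced by Feed=1 for every unit. Per-unit Defects: -2, -10, -8, 6. Mean = -3.5.
E[Defects|Feed=1] averages over only the 2 units with Feed=1 (Speed = 2, -2): Defects = -2, 6, mean 2.
Difference = -3.5 − 2 = -5.5.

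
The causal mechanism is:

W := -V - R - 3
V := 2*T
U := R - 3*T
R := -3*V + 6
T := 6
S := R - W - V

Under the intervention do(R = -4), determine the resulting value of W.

do(R=-4) replaces the equation R := -3*V + 6 with the constant R = -4.
V = 2*T  [with T=6]  = 12
W = -V - R - 3  [with V=12, R=-4]  = -11

-11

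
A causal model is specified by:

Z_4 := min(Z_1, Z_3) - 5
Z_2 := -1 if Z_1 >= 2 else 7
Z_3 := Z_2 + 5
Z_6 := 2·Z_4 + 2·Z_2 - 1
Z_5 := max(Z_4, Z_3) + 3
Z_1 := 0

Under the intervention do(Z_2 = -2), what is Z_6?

-15

Under do(Z_2=-2), the mechanism Z_2 := -1 if Z_1 >= 2 else 7 is discarded; Z_2 is fixed at -2.
Z_3 = Z_2 + 5  [with Z_2=-2]  = 3
Z_4 = min(Z_1, Z_3) - 5  [with Z_1=0, Z_3=3]  = -5
Z_6 = 2·Z_4 + 2·Z_2 - 1  [with Z_4=-5, Z_2=-2]  = -15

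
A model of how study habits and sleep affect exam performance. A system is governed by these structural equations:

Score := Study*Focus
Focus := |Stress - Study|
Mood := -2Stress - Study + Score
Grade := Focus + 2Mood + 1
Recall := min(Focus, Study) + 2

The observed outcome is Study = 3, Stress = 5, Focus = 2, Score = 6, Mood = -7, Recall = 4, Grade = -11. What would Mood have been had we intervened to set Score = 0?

-13

Intervening sets Score = 0 and removes its equation (Score := Study*Focus).
Mood = -2Stress - Study + Score  [with Stress=5, Study=3, Score=0]  = -13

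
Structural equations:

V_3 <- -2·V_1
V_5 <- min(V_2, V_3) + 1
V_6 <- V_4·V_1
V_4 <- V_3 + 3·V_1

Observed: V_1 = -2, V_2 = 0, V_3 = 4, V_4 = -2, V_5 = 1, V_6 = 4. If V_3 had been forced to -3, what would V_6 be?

The intervention breaks the incoming arrows to V_3: V_3 <- -2·V_1 no longer applies, and V_3 = -3.
V_4 = V_3 + 3·V_1  [with V_3=-3, V_1=-2]  = -9
V_6 = V_4·V_1  [with V_4=-9, V_1=-2]  = 18

18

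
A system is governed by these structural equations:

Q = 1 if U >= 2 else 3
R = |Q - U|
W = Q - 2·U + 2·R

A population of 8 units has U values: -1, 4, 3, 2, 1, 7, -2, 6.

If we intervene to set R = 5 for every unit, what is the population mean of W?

6.75

The intervention sets R=5 in all 8 units regardless of U. Recomputing W per unit gives 15, 3, 5, 7, 11, -3, 17, -1; average 6.75.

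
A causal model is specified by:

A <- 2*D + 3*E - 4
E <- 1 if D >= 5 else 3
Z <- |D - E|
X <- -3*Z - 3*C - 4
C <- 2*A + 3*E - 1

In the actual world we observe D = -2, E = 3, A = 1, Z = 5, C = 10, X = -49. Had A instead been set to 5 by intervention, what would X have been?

The intervention breaks the incoming arrows to A: A <- 2*D + 3*E - 4 no longer applies, and A = 5.
E = 1 if D >= 5 else 3  [with D=-2]  = 3
Z = |D - E|  [with D=-2, E=3]  = 5
C = 2*A + 3*E - 1  [with A=5, E=3]  = 18
X = -3*Z - 3*C - 4  [with Z=5, C=18]  = -73

-73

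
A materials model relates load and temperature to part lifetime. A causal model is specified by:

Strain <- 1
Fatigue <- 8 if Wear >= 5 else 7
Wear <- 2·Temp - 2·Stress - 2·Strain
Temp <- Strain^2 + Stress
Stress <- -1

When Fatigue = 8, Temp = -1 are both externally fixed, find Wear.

-2

Under do(Fatigue = 8, Temp = -1), each intervened variable's structural equation is replaced by its fixed value.
Wear = 2·Temp - 2·Stress - 2·Strain  [with Temp=-1, Stress=-1, Strain=1]  = -2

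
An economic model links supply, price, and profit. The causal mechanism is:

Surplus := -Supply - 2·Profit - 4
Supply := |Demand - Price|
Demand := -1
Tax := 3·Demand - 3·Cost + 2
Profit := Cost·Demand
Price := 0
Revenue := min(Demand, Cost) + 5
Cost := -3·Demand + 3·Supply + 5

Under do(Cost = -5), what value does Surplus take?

do(Cost=-5) replaces the equation Cost := -3·Demand + 3·Supply + 5 with the constant Cost = -5.
Supply = |Demand - Price|  [with Demand=-1, Price=0]  = 1
Profit = Cost·Demand  [with Cost=-5, Demand=-1]  = 5
Surplus = -Supply - 2·Profit - 4  [with Supply=1, Profit=5]  = -15

-15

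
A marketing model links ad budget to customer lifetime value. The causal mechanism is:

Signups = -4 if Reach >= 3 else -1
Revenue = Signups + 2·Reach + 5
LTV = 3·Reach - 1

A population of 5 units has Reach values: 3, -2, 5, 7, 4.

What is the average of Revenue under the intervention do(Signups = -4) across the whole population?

7.8

do(Signups=-4) breaks Signups's dependence on Reach. With Signups=-4 fixed, Revenue across the units is 7, -3, 11, 15, 9, mean 7.8.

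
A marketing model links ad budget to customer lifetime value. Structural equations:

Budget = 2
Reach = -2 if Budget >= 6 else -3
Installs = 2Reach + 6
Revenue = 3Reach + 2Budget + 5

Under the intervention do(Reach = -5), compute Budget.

2

Under do(Reach=-5), the mechanism Reach = -2 if Budget >= 6 else -3 is discarded; Reach is fixed at -5.
Budget is not downstream of the intervention, so its value is determined by the original equations.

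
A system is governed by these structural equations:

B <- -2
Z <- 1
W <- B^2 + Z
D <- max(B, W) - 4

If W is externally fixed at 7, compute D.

The intervention breaks the incoming arrows to W: W <- B^2 + Z no longer applies, and W = 7.
D = max(B, W) - 4  [with B=-2, W=7]  = 3

3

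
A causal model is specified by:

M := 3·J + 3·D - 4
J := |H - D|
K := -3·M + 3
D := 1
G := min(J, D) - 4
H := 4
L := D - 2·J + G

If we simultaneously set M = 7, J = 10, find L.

-22

The joint intervention fixes M = 7, J = 10, removing each variable's own equation.
G = min(J, D) - 4  [with J=10, D=1]  = -3
L = D - 2·J + G  [with D=1, J=10, G=-3]  = -22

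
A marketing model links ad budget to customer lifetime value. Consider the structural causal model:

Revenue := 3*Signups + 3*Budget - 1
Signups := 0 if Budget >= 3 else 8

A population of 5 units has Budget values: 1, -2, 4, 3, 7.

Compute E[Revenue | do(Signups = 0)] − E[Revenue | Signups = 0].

The intervention sets Signups=0 in all 5 units regardless of Budget. Recomputing Revenue per unit gives 2, -7, 11, 8, 20; average 6.8.
Observing Signups=0 restricts to units where Signups's equation naturally yields 0: Budget ∈ {4, 3, 7}. In that subpopulation Revenue = 11, 8, 20, mean 13.
Difference = 6.8 − 13 = -6.2.

-6.2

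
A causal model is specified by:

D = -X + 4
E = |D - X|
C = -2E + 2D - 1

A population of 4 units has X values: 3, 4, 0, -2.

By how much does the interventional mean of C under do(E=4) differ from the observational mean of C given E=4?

1.5

Under do(E=4), E's equation is replaced by E=4 for every unit. Per-unit C: -7, -9, -1, 3. Mean = -3.5.
Conditioning on E=4 selects the 2 unit(s) with X ∈ {4, 0}. Their C values: -9, -1. Mean = -5.
Difference = -3.5 − (-5) = 1.5.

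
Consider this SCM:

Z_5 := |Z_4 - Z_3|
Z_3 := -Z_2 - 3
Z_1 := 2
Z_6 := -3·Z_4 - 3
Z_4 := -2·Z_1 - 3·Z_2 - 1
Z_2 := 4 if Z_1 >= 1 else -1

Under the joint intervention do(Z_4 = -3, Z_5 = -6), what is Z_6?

6

The joint intervention fixes Z_4 = -3, Z_5 = -6, removing each variable's own equation.
Z_6 = -3·Z_4 - 3  [with Z_4=-3]  = 6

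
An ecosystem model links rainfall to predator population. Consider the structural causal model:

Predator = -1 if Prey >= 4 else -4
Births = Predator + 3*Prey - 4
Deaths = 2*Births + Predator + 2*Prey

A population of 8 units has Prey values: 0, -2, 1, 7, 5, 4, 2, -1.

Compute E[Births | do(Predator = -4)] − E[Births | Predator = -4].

6

The intervention sets Predator=-4 in all 8 units regardless of Prey. Recomputing Births per unit gives -8, -14, -5, 13, 7, 4, -2, -11; average -2.
Observing Predator=-4 restricts to units where Predator's equation naturally yields -4: Prey ∈ {0, -2, 1, 2, -1}. In that subpopulation Births = -8, -14, -5, -2, -11, mean -8.
Difference = -2 − (-8) = 6.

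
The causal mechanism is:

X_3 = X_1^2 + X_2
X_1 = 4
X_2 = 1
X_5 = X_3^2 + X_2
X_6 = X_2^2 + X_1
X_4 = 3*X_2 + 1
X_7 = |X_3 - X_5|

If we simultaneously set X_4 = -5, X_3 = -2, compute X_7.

7

The joint intervention fixes X_4 = -5, X_3 = -2, removing each variable's own equation.
X_5 = X_3^2 + X_2  [with X_3=-2, X_2=1]  = 5
X_7 = |X_3 - X_5|  [with X_3=-2, X_5=5]  = 7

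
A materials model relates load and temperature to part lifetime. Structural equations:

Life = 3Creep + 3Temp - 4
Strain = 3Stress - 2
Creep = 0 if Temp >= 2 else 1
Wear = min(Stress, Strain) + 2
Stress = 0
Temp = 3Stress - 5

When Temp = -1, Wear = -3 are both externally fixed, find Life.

-4

Setting Temp = -1, Wear = -3 by intervention discards those variables' equations.
Creep = 0 if Temp >= 2 else 1  [with Temp=-1]  = 1
Life = 3Creep + 3Temp - 4  [with Creep=1, Temp=-1]  = -4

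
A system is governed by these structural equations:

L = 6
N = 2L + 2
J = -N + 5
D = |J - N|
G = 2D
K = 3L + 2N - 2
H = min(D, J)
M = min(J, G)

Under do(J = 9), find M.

9

The intervention breaks the incoming arrows to J: J = -N + 5 no longer applies, and J = 9.
N = 2L + 2  [with L=6]  = 14
D = |J - N|  [with J=9, N=14]  = 5
G = 2D  [with D=5]  = 10
M = min(J, G)  [with J=9, G=10]  = 9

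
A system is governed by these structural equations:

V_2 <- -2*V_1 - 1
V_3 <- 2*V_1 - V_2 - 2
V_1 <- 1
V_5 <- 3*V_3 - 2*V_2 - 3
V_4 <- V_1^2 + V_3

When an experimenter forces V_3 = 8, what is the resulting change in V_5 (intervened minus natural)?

do(V_3=8) replaces the equation V_3 <- 2*V_1 - V_2 - 2 with the constant V_3 = 8.
V_2 = -2*V_1 - 1  [with V_1=1]  = -3
V_5 = 3*V_3 - 2*V_2 - 3  [with V_3=8, V_2=-3]  = 27
Without intervention: V_2 = -2*V_1 - 1  [with V_1=1]  = -3; V_3 = 2*V_1 - V_2 - 2  [with V_1=1, V_2=-3]  = 3; V_5 = 3*V_3 - 2*V_2 - 3  [with V_3=3, V_2=-3]  = 12.
Change = 27 − 12 = 15.

15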